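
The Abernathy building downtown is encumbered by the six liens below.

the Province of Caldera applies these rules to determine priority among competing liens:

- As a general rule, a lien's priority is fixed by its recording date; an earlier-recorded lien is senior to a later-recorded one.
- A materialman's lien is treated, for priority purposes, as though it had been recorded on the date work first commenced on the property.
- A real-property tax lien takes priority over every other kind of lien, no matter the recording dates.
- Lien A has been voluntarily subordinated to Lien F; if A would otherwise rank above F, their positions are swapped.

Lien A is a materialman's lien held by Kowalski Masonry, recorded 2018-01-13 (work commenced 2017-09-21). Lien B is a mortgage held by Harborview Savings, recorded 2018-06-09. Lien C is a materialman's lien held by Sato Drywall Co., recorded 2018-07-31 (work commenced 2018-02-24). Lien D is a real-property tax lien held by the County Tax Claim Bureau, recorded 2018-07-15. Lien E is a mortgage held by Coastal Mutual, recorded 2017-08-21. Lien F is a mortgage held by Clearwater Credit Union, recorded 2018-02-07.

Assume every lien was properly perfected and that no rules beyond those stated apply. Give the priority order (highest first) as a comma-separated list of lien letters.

Effective dates: A's effective date is 2017-09-21, when work began; C relates back to 2018-02-24 (work commenced).
D is a real-property tax lien, so it outranks all other liens regardless of date.
Remaining liens by effective date: E (2017-08-21), A (2017-09-21), F (2018-02-07), C (2018-02-24), B (2018-06-09).
A is senior to F before the subordination, so the two trade places.

D, E, F, A, C, B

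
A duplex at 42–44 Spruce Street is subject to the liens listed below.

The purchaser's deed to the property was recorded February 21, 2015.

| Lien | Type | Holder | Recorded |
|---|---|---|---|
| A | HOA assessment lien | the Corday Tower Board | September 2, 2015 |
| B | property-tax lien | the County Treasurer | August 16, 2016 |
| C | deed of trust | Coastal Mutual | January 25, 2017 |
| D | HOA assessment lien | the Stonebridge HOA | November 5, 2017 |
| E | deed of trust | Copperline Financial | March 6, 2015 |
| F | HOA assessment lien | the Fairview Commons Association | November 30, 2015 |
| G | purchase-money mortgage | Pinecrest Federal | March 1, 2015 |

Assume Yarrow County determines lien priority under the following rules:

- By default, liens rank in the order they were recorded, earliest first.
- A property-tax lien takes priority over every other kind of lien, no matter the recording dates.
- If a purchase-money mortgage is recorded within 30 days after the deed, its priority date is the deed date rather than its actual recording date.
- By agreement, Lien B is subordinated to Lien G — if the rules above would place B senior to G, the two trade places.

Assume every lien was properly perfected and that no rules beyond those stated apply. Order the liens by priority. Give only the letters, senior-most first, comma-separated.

First, effective dates: G's effective date is the deed date, February 21, 2015.
B, as a property-tax lien, has superpriority and ranks first.
Ordering the rest by effective date: G (February 21, 2015), E (March 6, 2015), A (September 2, 2015), F (November 30, 2015), C (January 25, 2017), D (November 5, 2017).
B would otherwise be senior to G, so under the subordination agreement B and G exchange positions.

G, B, E, A, F, C, D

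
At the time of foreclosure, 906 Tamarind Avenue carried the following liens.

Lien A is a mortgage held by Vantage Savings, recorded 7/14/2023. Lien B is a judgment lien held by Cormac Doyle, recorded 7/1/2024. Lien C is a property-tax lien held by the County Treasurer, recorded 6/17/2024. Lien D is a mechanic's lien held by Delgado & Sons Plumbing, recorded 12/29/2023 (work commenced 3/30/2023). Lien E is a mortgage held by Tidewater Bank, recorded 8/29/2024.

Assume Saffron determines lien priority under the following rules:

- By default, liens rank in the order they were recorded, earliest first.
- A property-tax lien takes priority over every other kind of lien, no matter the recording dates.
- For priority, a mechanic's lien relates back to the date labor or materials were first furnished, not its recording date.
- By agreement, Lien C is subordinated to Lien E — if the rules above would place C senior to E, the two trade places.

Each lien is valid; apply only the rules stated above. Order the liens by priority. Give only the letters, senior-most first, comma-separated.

E, D, A, B, C

First, effective dates: D's effective date is 3/30/2023, when work began.
C is a property-tax lien, so it outranks all other liens regardless of date.
Remaining liens by effective date: D (3/30/2023), A (7/14/2023), B (7/1/2024), E (8/29/2024).
C would otherwise be senior to E, so under the subordination agreement C and E exchange positions.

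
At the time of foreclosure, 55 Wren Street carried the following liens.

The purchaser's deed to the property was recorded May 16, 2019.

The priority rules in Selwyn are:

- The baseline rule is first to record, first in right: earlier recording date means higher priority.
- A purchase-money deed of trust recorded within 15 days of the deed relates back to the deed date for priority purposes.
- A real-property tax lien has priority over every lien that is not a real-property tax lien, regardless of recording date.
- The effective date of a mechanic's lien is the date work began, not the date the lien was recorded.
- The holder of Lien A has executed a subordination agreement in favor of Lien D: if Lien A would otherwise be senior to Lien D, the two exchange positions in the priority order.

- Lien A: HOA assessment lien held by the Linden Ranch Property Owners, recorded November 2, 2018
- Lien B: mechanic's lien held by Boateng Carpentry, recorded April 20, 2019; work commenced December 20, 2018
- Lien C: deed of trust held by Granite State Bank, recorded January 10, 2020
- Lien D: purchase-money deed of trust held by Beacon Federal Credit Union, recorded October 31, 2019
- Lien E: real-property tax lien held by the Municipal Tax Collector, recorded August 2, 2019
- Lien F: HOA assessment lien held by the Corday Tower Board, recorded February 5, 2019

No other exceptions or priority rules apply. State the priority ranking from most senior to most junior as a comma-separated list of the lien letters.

Effective dates: B's effective date is December 20, 2018, when work began; D was recorded 168 days after the deed, outside the 15-day window, so it keeps its recording date.
E is a real-property tax lien, so it outranks all other liens regardless of date.
Among the remaining liens, by effective date: A (November 2, 2018), B (December 20, 2018), F (February 5, 2019), D (October 31, 2019), C (January 10, 2020).
A would otherwise be senior to D, so under the subordination agreement A and D exchange positions.

E, D, B, F, A, C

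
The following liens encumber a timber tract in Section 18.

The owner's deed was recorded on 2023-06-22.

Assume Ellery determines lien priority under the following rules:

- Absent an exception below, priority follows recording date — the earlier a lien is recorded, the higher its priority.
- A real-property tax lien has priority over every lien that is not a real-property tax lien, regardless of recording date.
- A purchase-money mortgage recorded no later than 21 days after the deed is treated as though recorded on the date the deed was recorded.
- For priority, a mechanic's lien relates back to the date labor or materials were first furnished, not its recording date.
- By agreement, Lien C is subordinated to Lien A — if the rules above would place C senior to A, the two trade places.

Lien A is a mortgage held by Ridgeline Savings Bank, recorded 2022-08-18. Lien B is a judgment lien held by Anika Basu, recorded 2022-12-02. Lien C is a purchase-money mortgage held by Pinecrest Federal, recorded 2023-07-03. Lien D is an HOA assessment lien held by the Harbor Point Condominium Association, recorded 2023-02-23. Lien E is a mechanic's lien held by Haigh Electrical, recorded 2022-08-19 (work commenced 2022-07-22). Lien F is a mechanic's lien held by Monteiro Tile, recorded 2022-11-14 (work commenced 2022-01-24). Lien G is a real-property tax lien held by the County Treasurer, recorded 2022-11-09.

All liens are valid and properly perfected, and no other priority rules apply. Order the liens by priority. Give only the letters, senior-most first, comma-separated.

G, F, E, A, B, D, C

First, effective dates: C relates back to the deed date 2023-06-22; E is treated as recorded 2022-07-22, the work-commencement date; F is treated as recorded 2022-01-24, the work-commencement date.
G is a real-property tax lien, so it outranks all other liens regardless of date.
The other liens, earliest effective date first: F (2022-01-24), E (2022-07-22), A (2022-08-18), B (2022-12-02), D (2023-02-23), C (2023-06-22).
C already ranks below A; the subordination has no effect.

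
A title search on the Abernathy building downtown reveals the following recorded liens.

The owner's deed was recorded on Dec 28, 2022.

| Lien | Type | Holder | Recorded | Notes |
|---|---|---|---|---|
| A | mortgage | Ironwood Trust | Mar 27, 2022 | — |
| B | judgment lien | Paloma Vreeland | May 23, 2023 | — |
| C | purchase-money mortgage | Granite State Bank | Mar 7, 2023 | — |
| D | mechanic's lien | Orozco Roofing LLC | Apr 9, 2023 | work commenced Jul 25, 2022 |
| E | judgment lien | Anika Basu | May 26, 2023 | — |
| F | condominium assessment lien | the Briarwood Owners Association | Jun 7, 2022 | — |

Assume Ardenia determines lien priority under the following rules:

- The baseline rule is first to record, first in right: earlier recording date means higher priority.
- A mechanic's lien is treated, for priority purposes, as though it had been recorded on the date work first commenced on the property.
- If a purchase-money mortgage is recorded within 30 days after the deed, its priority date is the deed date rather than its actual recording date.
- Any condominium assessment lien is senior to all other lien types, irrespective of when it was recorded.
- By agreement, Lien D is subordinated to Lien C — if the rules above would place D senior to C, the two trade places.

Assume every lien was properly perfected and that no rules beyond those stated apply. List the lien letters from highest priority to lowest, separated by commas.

F, A, C, D, B, E

Adjusting effective dates: C was recorded 69 days after the deed, outside the 30-day window, so it keeps its recording date; D is treated as recorded Jul 25, 2022, the work-commencement date.
F is a condominium assessment lien and takes priority over every other lien.
Among the remaining liens, by effective date: A (Mar 27, 2022), D (Jul 25, 2022), C (Mar 7, 2023), B (May 23, 2023), E (May 26, 2023).
D would otherwise be senior to C, so under the subordination agreement D and C exchange positions.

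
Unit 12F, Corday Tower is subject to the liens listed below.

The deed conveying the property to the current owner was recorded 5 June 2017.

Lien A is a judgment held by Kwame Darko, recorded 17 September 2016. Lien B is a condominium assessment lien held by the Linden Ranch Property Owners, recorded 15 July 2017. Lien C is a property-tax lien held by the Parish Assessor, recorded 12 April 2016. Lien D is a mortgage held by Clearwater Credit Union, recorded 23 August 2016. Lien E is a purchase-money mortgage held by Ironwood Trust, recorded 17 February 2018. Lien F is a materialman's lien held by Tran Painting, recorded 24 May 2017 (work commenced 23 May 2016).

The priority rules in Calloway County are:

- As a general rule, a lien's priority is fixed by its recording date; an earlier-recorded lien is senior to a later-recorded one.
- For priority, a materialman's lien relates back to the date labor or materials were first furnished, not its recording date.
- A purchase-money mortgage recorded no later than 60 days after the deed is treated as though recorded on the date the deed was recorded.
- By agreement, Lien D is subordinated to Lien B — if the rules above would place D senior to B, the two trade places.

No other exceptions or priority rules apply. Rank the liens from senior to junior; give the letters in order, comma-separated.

Effective dates: E missed the 60-day window (257 days after the deed), so its recording date stands; F's effective date is 23 May 2016, when work began.
Sorted by effective date: C (12 April 2016), F (23 May 2016), D (23 August 2016), A (17 September 2016), B (15 July 2017), E (17 February 2018).
Because D would otherwise rank above B, the subordination swaps them.

C, F, B, A, D, E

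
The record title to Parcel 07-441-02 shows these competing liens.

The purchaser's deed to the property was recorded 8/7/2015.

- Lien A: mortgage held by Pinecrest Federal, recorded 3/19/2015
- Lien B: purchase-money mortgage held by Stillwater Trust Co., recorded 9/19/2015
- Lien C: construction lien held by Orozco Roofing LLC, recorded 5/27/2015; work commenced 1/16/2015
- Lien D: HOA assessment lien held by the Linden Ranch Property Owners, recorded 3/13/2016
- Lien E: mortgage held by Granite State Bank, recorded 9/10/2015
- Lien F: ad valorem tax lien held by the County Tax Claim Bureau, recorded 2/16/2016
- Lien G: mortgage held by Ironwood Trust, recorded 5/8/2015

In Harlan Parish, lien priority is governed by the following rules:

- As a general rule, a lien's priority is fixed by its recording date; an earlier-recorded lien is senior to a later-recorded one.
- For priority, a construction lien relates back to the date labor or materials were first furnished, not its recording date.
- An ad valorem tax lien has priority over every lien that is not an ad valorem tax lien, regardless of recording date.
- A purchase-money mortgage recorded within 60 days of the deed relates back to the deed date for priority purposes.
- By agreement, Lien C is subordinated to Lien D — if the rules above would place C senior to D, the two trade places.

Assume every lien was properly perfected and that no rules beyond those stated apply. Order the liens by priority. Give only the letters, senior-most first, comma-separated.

F, D, A, G, B, E, C

Adjusting effective dates: B was recorded within the 60-day window, so its effective date is the deed date 8/7/2015; C's effective date is 1/16/2015, when work began.
F, as an ad valorem tax lien, has superpriority and ranks first.
Among the remaining liens, by effective date: C (1/16/2015), A (3/19/2015), G (5/8/2015), B (8/7/2015), E (9/10/2015), D (3/13/2016).
Because C would otherwise rank above D, the subordination swaps them.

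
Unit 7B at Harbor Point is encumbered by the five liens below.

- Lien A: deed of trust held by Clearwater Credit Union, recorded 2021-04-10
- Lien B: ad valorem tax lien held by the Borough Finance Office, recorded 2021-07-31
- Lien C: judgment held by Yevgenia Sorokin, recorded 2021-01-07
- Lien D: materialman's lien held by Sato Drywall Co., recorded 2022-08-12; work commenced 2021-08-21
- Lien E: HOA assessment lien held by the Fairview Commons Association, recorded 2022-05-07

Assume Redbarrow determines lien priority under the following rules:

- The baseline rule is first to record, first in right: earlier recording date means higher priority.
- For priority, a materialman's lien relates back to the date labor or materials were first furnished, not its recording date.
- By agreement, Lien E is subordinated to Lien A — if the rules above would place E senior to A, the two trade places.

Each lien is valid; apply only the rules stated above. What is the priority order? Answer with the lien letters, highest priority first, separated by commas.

C, A, B, D, E

Effective dates after the stated exceptions: D's effective date is 2021-08-21, when work began.
Sorted by effective date: C (2021-01-07), A (2021-04-10), B (2021-07-31), D (2021-08-21), E (2022-05-07).
Since E is not senior to A, the subordination leaves the order unchanged.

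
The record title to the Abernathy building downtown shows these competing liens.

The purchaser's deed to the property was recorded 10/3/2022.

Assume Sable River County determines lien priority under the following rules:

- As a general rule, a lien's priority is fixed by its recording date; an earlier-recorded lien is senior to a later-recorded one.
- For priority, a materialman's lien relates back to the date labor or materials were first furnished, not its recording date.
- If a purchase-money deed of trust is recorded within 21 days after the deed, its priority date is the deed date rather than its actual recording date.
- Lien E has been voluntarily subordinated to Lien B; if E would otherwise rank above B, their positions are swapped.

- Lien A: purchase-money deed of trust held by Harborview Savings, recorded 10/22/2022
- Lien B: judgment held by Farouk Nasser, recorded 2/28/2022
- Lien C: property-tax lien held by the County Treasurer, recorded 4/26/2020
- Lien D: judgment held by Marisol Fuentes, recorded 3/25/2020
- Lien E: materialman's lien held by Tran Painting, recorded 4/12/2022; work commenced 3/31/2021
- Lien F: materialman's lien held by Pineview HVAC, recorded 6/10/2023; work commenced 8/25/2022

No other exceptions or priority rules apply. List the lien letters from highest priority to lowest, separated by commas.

D, C, B, E, F, A

Effective dates after the stated exceptions: A's effective date is the deed date, 10/3/2022; E relates back to 3/31/2021 (work commenced); F's effective date is 8/25/2022, when work began.
By effective date, earliest first: D (3/25/2020), C (4/26/2020), E (3/31/2021), B (2/28/2022), F (8/25/2022), A (10/3/2022).
E would otherwise be senior to B, so under the subordination agreement E and B exchange positions.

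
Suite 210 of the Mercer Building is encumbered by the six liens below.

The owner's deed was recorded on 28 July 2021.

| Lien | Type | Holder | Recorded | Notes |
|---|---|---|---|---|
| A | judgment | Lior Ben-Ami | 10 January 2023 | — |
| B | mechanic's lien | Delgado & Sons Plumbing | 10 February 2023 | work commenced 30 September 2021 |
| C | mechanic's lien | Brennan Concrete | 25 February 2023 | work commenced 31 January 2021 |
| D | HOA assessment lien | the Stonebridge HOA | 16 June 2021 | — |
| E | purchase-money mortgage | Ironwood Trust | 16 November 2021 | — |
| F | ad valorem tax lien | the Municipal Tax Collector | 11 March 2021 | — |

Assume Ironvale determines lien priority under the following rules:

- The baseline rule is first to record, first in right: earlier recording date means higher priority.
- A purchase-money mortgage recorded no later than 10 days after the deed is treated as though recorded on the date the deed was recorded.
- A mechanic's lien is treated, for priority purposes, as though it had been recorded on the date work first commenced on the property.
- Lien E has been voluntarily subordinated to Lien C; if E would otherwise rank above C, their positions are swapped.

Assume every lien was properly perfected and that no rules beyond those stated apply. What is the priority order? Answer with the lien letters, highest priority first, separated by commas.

C, F, D, B, E, A

First, effective dates: B relates back to 30 September 2021 (work commenced); C relates back to 31 January 2021 (work commenced); E was recorded 111 days after the deed, outside the 10-day window, so it keeps its recording date.
Ordering by effective date: C (31 January 2021), F (11 March 2021), D (16 June 2021), B (30 September 2021), E (16 November 2021), A (10 January 2023).
E is already junior to C, so the subordination agreement changes nothing.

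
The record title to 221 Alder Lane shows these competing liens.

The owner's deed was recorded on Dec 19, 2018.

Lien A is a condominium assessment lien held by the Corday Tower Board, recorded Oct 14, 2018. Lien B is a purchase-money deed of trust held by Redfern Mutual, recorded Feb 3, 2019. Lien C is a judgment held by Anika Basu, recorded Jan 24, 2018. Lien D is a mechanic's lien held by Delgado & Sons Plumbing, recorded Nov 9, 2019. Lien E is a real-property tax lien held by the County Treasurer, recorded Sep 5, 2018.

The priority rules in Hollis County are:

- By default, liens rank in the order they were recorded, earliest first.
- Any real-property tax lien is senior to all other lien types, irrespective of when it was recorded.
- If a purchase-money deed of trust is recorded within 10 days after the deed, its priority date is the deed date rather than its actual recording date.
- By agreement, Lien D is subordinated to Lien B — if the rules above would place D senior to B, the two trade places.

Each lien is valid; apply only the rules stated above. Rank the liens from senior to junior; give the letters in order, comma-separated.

E, C, A, B, D

First, effective dates: B missed the 10-day window (46 days after the deed), so its recording date stands.
E, as a real-property tax lien, has superpriority and ranks first.
Remaining liens by effective date: C (Jan 24, 2018), A (Oct 14, 2018), B (Feb 3, 2019), D (Nov 9, 2019).
D is already junior to B, so the subordination agreement changes nothing.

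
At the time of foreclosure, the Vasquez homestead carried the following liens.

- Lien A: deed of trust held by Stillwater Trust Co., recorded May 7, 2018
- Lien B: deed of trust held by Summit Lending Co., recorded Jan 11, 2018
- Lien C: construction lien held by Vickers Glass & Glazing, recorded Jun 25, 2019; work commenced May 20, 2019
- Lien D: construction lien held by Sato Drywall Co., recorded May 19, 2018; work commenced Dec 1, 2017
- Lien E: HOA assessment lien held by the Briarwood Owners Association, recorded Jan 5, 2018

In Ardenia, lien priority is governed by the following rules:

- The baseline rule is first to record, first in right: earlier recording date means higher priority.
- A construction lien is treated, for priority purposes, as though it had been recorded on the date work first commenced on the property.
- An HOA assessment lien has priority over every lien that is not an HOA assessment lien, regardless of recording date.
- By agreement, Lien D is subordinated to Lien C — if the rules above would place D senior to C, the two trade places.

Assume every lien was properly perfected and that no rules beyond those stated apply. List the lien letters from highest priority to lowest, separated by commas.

First, effective dates: C is treated as recorded May 20, 2019, the work-commencement date; D's effective date is Dec 1, 2017, when work began.
As an HOA assessment lien, E is senior to every other lien.
Remaining liens by effective date: D (Dec 1, 2017), B (Jan 11, 2018), A (May 7, 2018), C (May 20, 2019).
The subordination applies — D was senior to C — so D and C swap.

E, C, B, A, D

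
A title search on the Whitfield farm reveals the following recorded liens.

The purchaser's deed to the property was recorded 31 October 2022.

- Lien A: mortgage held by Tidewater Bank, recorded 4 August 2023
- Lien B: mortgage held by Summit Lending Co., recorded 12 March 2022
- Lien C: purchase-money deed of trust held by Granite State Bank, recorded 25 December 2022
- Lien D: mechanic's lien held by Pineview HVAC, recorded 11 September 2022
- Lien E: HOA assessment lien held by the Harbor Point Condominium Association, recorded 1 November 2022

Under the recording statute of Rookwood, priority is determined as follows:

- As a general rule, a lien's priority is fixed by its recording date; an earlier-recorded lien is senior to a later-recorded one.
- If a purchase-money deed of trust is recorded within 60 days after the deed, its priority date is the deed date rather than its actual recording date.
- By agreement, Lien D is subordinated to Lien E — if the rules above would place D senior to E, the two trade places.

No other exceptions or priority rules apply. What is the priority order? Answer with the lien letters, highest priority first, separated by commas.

B, E, C, D, A

Effective dates: C relates back to the deed date 31 October 2022.
Ordering by effective date: B (12 March 2022), D (11 September 2022), C (31 October 2022), E (1 November 2022), A (4 August 2023).
Because D would otherwise rank above E, the subordination swaps them.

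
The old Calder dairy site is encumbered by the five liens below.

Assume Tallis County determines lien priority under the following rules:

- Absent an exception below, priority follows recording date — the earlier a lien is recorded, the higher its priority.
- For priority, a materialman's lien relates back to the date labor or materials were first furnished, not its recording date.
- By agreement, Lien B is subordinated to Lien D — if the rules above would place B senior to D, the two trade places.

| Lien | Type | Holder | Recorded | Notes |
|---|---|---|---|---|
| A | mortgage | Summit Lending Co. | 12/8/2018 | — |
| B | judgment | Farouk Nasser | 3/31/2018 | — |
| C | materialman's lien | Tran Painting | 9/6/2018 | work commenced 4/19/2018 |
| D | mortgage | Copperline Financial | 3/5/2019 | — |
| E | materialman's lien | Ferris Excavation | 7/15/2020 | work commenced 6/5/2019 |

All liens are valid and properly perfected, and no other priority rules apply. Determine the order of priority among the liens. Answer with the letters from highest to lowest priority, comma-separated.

Adjusting effective dates: C is treated as recorded 4/19/2018, the work-commencement date; E is treated as recorded 6/5/2019, the work-commencement date.
Ordering by effective date: B (3/31/2018), C (4/19/2018), A (12/8/2018), D (3/5/2019), E (6/5/2019).
B is senior to D before the subordination, so the two trade places.

D, C, A, B, E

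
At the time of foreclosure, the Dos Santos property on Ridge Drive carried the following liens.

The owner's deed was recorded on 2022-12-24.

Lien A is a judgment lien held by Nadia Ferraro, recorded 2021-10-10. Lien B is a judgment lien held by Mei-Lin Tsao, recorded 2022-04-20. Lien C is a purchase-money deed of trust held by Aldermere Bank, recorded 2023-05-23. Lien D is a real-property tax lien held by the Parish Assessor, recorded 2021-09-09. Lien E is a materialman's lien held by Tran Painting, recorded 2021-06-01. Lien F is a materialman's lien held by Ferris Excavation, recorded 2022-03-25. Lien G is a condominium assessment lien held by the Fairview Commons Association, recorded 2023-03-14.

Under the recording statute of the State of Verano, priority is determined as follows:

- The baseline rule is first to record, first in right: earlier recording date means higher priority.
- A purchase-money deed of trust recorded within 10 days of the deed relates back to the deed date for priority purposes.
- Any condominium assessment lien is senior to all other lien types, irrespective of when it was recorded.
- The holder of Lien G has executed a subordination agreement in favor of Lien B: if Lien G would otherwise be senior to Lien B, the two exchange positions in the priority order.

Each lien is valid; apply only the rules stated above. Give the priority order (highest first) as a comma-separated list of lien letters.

B, E, D, A, F, G, C

First, effective dates: C missed the 10-day window (150 days after the deed), so its recording date stands.
G is a condominium assessment lien and takes priority over every other lien.
The other liens, earliest effective date first: E (2021-06-01), D (2021-09-09), A (2021-10-10), F (2022-03-25), B (2022-04-20), C (2023-05-23).
G would otherwise be senior to B, so under the subordination agreement G and B exchange positions.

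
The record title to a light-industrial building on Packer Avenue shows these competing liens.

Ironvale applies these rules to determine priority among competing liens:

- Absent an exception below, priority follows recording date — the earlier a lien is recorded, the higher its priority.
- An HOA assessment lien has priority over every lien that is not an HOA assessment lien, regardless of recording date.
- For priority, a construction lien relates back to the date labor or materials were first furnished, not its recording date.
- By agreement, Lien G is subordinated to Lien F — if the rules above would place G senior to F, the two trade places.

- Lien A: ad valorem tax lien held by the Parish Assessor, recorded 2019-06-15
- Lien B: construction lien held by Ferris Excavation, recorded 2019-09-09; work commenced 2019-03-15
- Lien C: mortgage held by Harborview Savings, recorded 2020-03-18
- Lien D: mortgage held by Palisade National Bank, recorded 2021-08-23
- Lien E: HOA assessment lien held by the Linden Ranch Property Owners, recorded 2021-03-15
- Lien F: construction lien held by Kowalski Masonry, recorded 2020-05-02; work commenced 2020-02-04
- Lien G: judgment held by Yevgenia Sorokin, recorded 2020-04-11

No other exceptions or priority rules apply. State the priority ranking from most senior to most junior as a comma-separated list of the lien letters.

Effective dates after the stated exceptions: B is treated as recorded 2019-03-15, the work-commencement date; F relates back to 2020-02-04 (work commenced).
As an HOA assessment lien, E is senior to every other lien.
Ordering the rest by effective date: B (2019-03-15), A (2019-06-15), F (2020-02-04), C (2020-03-18), G (2020-04-11), D (2021-08-23).
G is already junior to F, so the subordination agreement changes nothing.

E, B, A, F, C, G, D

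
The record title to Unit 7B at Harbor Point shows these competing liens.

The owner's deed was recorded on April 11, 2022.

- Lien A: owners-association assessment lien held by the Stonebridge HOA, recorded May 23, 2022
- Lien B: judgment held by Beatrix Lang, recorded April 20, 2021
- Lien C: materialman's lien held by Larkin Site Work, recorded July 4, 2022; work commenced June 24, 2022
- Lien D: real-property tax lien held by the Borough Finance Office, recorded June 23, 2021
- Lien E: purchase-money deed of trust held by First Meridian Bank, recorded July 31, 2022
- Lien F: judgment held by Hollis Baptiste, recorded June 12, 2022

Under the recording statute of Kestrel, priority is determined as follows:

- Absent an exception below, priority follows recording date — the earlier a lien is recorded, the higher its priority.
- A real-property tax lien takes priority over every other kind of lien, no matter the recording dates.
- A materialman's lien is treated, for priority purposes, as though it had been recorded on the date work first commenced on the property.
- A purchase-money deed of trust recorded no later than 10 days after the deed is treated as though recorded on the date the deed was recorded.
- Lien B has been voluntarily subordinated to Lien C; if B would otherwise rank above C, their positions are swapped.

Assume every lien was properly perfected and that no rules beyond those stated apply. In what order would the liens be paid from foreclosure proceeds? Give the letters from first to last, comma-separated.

Adjusting effective dates: C's effective date is June 24, 2022, when work began; E was recorded 111 days after the deed — beyond 10 days — so no relation-back applies.
D is a real-property tax lien and takes priority over every other lien.
The other liens, earliest effective date first: B (April 20, 2021), A (May 23, 2022), F (June 12, 2022), C (June 24, 2022), E (July 31, 2022).
B would otherwise be senior to C, so under the subordination agreement B and C exchange positions.

D, C, A, F, B, E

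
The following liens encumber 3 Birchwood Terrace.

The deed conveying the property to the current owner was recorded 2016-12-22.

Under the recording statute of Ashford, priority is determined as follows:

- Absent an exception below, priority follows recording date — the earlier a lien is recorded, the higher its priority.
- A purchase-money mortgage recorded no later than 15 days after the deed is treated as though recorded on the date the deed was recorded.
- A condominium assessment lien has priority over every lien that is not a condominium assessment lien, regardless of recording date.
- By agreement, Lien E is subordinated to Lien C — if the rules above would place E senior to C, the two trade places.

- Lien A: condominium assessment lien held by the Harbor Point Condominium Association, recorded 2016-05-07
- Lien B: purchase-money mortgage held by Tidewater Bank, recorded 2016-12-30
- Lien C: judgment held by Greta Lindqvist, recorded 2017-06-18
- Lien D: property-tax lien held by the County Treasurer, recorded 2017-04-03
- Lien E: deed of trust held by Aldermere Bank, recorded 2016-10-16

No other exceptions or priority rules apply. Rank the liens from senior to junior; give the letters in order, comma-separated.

First, effective dates: B was recorded within the 15-day window, so its effective date is the deed date 2016-12-22.
As a condominium assessment lien, A is senior to every other lien.
The other liens, earliest effective date first: E (2016-10-16), B (2016-12-22), D (2017-04-03), C (2017-06-18).
E would otherwise be senior to C, so under the subordination agreement E and C exchange positions.

A, C, B, D, E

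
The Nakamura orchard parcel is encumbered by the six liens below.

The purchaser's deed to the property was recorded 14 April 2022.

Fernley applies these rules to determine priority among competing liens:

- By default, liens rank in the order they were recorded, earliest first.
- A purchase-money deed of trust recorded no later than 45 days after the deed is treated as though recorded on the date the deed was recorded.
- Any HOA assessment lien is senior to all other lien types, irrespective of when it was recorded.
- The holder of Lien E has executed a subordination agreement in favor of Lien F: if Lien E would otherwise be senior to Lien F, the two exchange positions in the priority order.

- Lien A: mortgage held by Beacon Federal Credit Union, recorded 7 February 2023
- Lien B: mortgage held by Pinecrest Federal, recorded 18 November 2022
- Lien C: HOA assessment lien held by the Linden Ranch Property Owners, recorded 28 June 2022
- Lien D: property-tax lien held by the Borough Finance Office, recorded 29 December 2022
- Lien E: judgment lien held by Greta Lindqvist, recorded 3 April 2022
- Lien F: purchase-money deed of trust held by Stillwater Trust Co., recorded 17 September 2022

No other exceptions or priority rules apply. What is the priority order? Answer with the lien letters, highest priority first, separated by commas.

Effective dates after the stated exceptions: F was recorded 156 days after the deed, outside the 45-day window, so it keeps its recording date.
C is an HOA assessment lien and takes priority over every other lien.
Among the remaining liens, by effective date: E (3 April 2022), F (17 September 2022), B (18 November 2022), D (29 December 2022), A (7 February 2023).
The subordination applies — E was senior to F — so E and F swap.

C, F, E, B, D, A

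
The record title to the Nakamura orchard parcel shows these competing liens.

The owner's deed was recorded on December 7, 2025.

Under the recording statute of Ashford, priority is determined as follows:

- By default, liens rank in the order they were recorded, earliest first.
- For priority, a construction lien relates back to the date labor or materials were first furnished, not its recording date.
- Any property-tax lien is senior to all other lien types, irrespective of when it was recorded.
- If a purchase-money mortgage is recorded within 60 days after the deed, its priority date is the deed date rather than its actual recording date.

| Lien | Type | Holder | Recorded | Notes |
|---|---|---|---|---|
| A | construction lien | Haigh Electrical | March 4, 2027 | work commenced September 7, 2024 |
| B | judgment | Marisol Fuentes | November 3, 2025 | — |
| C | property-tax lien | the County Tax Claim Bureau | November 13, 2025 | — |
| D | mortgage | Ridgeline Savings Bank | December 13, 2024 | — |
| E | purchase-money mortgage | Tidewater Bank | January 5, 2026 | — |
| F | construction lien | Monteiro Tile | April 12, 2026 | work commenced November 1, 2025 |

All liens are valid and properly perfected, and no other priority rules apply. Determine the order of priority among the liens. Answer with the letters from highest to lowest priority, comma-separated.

Effective dates: A is treated as recorded September 7, 2024, the work-commencement date; E relates back to the deed date December 7, 2025; F is treated as recorded November 1, 2025, the work-commencement date.
As a property-tax lien, C is senior to every other lien.
Remaining liens by effective date: A (September 7, 2024), D (December 13, 2024), F (November 1, 2025), B (November 3, 2025), E (December 7, 2025).

C, A, D, F, B, E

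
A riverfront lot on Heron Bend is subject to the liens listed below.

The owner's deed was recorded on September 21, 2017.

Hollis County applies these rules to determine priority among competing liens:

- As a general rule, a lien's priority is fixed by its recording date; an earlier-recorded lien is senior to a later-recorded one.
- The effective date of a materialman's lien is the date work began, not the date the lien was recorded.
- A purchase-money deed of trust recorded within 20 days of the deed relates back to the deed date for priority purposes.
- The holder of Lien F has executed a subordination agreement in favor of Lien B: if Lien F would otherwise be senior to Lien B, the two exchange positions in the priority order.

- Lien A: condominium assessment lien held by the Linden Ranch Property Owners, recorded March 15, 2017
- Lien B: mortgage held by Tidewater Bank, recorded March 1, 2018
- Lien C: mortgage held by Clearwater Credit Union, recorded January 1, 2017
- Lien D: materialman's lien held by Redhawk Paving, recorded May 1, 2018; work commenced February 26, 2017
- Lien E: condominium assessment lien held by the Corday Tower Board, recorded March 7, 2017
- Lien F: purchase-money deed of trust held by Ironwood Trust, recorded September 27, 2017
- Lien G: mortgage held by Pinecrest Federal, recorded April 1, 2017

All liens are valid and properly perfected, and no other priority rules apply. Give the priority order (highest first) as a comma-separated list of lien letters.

Effective dates after the stated exceptions: D relates back to February 26, 2017 (work commenced); F was recorded within the 20-day window, so its effective date is the deed date September 21, 2017.
Sorted by effective date: C (January 1, 2017), D (February 26, 2017), E (March 7, 2017), A (March 15, 2017), G (April 1, 2017), F (September 21, 2017), B (March 1, 2018).
F is senior to B before the subordination, so the two trade places.

C, D, E, A, G, B, F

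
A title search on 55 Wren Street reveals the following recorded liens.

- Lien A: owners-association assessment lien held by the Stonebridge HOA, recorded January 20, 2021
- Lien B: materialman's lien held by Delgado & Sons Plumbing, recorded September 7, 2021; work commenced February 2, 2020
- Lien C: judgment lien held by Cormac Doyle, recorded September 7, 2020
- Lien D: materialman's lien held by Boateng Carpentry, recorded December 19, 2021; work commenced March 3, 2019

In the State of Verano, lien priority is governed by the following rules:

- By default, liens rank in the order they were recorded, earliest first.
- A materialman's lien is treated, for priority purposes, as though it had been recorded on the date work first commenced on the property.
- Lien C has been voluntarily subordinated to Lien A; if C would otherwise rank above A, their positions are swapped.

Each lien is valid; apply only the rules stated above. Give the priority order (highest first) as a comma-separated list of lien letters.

Effective dates after the stated exceptions: B relates back to February 2, 2020 (work commenced); D's effective date is March 3, 2019, when work began.
By effective date: D (March 3, 2019), B (February 2, 2020), C (September 7, 2020), A (January 20, 2021).
C would otherwise be senior to A, so under the subordination agreement C and A exchange positions.

D, B, A, C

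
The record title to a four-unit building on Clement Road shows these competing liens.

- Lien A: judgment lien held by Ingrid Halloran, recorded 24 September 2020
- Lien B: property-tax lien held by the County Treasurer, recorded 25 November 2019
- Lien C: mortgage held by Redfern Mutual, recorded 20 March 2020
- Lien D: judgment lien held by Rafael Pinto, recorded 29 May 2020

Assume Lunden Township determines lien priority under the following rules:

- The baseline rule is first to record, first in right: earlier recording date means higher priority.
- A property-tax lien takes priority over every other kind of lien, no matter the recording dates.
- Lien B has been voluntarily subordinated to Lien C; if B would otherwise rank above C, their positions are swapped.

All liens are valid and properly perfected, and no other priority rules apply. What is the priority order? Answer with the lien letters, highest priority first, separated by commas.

As a property-tax lien, B is senior to every other lien.
Among the remaining liens, by effective date: C (20 March 2020), D (29 May 2020), A (24 September 2020).
B is senior to C before the subordination, so the two trade places.

C, B, D, A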